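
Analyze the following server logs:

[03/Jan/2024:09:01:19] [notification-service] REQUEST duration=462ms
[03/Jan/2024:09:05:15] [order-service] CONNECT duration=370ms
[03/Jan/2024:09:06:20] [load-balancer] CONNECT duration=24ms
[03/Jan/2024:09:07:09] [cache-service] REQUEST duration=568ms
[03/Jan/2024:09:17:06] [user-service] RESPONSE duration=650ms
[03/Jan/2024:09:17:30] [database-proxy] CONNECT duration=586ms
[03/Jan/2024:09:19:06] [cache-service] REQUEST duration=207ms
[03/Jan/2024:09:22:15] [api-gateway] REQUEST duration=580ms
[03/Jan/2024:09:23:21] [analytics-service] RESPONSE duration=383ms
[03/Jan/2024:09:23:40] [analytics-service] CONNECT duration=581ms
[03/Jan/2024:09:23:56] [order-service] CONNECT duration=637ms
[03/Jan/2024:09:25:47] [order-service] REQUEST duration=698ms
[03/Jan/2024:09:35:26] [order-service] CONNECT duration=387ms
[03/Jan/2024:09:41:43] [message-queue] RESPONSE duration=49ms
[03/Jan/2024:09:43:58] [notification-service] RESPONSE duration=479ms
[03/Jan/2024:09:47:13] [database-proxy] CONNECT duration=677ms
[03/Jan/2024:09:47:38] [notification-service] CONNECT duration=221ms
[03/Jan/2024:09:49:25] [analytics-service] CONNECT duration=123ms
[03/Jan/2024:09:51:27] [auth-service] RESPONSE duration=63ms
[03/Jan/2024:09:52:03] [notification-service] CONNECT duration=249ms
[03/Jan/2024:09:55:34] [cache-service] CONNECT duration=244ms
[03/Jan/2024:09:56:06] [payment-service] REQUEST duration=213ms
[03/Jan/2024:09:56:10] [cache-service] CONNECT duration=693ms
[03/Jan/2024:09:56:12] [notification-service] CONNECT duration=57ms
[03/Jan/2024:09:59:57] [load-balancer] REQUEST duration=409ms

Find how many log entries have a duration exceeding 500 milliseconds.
9

To count timeouts:

1. Threshold: 500ms
2. Extract duration from each log entry
3. Count entries where duration > 500
4. Timeout count: 9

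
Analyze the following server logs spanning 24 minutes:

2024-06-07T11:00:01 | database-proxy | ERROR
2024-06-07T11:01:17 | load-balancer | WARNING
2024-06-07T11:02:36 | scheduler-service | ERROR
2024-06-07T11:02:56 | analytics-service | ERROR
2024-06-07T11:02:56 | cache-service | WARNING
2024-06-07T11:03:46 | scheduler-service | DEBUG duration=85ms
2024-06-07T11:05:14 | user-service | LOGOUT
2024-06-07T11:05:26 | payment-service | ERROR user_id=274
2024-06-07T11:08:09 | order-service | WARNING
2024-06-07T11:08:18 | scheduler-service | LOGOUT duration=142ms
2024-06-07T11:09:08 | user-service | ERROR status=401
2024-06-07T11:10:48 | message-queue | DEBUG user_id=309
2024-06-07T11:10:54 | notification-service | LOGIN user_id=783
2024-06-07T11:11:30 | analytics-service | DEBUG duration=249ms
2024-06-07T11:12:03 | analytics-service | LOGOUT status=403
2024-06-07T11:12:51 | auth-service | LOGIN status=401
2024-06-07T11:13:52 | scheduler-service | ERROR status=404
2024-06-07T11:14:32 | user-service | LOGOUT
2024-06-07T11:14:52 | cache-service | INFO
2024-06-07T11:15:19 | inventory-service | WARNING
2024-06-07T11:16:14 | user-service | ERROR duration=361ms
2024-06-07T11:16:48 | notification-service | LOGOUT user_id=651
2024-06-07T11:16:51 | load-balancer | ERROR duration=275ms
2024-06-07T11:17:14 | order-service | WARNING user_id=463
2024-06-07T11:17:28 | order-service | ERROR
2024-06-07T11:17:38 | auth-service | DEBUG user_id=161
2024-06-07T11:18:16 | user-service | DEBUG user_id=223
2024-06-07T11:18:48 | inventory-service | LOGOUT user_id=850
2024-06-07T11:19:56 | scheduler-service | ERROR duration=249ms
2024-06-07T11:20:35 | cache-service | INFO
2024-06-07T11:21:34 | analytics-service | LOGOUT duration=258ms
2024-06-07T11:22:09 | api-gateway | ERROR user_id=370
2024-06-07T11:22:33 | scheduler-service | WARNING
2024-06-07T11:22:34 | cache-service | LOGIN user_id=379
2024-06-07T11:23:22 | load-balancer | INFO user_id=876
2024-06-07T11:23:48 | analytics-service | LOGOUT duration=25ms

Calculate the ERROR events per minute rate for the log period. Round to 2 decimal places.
0.46

To calculate the rate:

1. Count total ERROR events: 11
2. Total time period: 24 minutes
3. Rate = 11 / 24 = 0.46 events per minute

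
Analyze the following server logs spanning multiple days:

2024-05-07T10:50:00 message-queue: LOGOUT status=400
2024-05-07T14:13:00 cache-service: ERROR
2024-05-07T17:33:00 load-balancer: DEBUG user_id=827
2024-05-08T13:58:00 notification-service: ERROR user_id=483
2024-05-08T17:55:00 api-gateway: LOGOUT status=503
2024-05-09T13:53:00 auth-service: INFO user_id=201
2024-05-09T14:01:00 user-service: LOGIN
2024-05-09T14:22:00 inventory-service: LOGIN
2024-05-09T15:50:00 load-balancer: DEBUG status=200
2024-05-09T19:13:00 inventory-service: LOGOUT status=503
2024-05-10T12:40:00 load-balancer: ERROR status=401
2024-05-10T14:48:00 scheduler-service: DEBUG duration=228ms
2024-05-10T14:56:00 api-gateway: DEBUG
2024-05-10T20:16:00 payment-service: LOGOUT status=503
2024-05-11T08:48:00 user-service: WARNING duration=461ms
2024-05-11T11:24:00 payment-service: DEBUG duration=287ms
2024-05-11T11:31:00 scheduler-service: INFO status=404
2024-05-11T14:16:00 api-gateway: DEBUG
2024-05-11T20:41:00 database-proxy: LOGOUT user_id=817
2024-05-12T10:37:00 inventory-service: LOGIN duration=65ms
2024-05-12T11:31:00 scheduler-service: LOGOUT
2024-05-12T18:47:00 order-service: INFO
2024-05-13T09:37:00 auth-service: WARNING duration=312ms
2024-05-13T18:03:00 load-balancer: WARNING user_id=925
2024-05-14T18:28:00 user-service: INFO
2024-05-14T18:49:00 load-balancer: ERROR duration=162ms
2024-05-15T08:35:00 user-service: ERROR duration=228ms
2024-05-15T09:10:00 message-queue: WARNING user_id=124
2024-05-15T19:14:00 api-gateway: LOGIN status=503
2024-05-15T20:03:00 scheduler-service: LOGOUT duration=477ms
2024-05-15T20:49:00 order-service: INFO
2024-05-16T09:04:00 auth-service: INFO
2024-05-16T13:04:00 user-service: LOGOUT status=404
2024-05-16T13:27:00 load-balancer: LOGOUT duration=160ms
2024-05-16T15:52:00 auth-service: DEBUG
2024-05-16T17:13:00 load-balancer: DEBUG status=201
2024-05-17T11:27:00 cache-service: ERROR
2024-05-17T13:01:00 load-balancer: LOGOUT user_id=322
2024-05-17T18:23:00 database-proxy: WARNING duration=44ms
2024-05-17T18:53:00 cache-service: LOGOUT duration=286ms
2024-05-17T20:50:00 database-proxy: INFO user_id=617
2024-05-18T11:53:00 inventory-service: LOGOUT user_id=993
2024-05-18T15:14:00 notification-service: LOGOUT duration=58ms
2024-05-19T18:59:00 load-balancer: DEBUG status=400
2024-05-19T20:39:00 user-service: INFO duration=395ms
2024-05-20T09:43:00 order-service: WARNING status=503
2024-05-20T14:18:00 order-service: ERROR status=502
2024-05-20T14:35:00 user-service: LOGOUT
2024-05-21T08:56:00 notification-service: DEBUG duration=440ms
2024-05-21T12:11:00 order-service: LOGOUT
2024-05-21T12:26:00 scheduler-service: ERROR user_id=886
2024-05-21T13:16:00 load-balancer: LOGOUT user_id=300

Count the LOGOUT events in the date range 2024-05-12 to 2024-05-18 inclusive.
8

To filter by date range:

1. Date range: 2024-05-12 through 2024-05-18, both dates inclusive
2. Filter for LOGOUT events whose date falls in this range
3. Count matching events: 8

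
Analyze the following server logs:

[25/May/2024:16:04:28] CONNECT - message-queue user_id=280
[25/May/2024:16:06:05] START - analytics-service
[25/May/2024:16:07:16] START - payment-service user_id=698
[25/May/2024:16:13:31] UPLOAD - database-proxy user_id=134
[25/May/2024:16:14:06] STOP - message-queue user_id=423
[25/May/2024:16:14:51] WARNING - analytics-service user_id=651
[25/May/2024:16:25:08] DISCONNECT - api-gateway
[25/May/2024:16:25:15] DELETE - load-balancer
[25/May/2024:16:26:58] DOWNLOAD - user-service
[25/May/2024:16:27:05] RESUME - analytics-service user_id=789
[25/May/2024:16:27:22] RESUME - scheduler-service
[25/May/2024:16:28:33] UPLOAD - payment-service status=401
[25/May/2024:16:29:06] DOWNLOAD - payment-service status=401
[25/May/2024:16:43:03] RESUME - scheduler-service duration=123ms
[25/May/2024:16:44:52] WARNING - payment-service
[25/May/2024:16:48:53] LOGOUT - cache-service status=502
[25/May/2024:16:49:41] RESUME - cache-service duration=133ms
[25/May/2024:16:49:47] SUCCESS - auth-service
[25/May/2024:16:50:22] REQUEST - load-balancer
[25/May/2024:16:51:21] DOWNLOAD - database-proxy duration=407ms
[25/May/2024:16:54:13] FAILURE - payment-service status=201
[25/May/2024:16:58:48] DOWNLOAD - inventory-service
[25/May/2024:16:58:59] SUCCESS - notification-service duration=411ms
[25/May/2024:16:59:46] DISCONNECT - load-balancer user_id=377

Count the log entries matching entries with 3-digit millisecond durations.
4

To find matching entries:

1. Pattern to match: entries with 3-digit millisecond durations
2. Scan each log entry for the pattern
3. Count matches: 4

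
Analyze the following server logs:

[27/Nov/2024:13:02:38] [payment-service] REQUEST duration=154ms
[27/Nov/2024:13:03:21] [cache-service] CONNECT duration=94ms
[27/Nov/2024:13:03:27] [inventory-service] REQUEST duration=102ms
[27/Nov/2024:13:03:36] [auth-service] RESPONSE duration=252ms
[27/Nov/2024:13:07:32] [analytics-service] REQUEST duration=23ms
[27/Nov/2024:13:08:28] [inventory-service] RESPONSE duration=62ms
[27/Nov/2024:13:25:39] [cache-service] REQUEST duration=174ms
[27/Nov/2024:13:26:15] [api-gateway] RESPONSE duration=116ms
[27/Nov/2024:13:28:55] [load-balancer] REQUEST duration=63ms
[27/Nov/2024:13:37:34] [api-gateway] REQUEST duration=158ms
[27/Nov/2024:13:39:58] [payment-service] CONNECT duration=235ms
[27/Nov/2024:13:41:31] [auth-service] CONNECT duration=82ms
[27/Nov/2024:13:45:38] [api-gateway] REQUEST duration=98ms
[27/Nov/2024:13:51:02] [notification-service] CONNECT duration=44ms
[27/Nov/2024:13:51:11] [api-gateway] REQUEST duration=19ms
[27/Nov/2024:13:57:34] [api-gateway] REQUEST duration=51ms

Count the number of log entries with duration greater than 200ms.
2

To count timeouts:

1. Threshold: 200ms
2. Extract duration from each log entry
3. Count entries where duration > 200
4. Timeout count: 2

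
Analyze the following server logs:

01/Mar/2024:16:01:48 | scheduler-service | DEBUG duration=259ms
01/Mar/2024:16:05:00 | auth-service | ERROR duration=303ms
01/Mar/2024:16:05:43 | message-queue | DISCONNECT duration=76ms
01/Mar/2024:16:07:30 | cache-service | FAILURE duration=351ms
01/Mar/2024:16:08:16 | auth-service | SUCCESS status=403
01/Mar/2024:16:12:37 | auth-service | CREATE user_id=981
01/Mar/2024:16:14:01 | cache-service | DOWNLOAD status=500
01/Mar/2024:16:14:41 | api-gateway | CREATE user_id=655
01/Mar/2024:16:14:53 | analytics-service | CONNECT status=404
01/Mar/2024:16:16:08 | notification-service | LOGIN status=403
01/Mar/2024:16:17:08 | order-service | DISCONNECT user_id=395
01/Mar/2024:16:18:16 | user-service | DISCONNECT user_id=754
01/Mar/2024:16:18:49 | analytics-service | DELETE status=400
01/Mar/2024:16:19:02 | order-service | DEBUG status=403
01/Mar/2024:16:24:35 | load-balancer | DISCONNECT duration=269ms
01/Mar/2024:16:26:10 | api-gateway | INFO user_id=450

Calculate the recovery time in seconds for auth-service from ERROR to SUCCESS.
196

To calculate recovery time:

1. Find ERROR event for auth-service: 01/Mar/2024:16:05:00
2. Find next SUCCESS event for auth-service: 01/Mar/2024:16:08:16
3. Recovery time: 01/Mar/2024:16:08:16 - 01/Mar/2024:16:05:00 = 196 seconds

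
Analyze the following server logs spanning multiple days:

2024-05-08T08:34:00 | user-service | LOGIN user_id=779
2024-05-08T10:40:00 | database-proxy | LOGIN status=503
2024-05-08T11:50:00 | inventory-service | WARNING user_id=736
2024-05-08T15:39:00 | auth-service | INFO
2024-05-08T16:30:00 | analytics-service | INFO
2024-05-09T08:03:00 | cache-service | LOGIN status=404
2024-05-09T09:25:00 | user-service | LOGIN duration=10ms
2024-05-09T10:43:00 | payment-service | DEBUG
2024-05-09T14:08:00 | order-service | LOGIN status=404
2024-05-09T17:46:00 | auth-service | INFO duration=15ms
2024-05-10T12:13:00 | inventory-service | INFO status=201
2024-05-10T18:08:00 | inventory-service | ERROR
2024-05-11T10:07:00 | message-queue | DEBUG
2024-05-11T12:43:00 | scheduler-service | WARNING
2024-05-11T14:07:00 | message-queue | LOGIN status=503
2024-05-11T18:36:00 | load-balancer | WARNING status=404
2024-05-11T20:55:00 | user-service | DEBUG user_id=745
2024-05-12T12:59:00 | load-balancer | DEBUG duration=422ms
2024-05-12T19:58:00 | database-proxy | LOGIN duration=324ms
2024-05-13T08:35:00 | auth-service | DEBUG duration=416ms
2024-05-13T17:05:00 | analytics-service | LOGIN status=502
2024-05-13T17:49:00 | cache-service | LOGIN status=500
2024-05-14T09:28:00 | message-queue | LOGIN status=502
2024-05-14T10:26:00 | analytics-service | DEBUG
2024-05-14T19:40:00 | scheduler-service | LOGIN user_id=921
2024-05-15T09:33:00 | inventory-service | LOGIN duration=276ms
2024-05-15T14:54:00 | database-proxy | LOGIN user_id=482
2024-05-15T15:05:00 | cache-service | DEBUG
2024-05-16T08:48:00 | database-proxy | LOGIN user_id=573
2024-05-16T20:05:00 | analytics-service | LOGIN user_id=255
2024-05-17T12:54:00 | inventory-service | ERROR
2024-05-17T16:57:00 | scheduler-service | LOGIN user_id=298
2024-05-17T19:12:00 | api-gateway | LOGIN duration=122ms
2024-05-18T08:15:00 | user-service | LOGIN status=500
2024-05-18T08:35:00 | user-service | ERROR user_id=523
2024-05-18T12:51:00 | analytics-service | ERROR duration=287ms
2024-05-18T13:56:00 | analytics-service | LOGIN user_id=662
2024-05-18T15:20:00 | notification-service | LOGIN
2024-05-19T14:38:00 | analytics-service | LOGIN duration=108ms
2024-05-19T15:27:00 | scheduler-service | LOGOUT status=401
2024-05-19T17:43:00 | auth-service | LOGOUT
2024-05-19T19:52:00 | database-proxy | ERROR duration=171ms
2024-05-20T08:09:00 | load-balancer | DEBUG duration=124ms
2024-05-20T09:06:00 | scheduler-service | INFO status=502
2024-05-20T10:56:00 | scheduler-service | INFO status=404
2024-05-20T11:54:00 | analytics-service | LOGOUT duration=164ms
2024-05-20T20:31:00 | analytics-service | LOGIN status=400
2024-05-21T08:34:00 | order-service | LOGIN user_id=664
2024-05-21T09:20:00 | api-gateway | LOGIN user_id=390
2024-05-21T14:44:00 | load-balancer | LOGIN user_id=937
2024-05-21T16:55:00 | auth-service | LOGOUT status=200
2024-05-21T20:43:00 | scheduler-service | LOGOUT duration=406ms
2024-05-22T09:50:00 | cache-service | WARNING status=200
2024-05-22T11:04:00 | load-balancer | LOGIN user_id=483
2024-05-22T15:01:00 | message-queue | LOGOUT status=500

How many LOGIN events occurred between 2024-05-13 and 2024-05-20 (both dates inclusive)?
15

To filter by date range:

1. Date range: 2024-05-13 through 2024-05-20, both dates inclusive
2. Filter for LOGIN events whose date falls in this range
3. Count matching events: 15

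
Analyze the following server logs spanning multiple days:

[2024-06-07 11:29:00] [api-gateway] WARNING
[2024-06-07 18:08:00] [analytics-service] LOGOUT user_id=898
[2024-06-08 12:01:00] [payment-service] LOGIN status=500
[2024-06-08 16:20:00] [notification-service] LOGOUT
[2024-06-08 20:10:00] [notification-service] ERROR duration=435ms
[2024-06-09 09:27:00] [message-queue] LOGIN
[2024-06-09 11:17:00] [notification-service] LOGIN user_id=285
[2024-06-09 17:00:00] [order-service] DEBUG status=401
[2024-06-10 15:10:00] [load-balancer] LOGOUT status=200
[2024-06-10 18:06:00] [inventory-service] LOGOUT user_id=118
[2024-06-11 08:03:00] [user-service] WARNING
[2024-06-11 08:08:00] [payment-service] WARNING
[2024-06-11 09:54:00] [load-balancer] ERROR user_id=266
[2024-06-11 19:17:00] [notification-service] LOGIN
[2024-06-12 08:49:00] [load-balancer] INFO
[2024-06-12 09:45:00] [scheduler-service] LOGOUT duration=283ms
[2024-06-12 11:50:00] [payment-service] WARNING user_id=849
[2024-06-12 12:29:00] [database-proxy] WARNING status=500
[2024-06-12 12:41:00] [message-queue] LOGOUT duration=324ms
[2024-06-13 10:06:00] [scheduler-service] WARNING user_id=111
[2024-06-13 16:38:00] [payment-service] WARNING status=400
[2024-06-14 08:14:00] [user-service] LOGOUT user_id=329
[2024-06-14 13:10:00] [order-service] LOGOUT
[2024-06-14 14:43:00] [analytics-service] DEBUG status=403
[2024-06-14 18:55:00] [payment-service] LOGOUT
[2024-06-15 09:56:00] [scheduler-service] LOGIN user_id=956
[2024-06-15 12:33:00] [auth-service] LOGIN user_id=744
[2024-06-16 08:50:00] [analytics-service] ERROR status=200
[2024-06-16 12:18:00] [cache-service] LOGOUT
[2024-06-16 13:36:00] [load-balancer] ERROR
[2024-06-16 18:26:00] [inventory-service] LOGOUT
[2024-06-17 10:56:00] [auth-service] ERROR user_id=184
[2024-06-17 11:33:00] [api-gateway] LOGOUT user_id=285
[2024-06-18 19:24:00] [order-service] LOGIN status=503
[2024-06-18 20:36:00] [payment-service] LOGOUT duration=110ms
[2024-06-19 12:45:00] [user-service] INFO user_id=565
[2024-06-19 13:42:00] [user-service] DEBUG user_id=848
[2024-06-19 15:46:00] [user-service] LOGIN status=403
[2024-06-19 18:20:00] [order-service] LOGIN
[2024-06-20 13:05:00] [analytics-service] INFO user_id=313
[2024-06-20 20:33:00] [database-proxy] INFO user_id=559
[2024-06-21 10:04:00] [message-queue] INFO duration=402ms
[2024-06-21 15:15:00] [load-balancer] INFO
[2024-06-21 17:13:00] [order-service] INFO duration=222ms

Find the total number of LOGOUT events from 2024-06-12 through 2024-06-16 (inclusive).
7

To filter by date range:

1. Date range: 2024-06-12 through 2024-06-16, both dates inclusive
2. Filter for LOGOUT events whose date falls in this range
3. Count matching events: 7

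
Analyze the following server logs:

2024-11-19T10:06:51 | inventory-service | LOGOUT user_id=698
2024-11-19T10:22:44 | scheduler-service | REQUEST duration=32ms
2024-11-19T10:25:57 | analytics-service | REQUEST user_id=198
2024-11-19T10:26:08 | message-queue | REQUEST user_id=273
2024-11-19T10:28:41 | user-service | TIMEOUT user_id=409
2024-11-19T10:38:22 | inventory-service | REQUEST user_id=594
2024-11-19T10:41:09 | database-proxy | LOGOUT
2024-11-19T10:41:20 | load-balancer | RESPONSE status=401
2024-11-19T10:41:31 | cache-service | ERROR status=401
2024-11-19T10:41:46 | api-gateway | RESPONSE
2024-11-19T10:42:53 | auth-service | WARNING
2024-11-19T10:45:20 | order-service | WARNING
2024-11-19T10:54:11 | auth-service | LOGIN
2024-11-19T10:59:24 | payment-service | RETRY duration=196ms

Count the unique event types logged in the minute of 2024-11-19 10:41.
3

To count unique event types:

1. Filter events in the minute starting at 2024-11-19 10:41
2. Extract event types from matching entries
3. Count unique types: 3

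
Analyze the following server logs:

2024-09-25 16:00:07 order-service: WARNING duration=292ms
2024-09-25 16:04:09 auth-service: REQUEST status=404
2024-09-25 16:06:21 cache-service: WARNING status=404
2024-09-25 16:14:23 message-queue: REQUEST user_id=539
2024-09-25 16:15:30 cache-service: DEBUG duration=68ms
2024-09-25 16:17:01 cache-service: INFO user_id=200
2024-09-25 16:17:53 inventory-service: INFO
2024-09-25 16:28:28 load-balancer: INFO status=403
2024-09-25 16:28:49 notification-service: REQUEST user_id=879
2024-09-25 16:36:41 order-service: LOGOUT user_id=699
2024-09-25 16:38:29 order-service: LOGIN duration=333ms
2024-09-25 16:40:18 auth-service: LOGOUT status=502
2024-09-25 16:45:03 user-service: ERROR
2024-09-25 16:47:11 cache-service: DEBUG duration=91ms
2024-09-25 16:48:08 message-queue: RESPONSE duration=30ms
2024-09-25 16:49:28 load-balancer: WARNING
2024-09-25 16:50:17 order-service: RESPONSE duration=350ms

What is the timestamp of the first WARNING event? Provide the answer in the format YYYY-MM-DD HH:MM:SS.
2024-09-25 16:00:07

To find the first event:

1. Filter for all WARNING events
2. Sort by timestamp
3. Select the first one
4. Timestamp: 2024-09-25 16:00:07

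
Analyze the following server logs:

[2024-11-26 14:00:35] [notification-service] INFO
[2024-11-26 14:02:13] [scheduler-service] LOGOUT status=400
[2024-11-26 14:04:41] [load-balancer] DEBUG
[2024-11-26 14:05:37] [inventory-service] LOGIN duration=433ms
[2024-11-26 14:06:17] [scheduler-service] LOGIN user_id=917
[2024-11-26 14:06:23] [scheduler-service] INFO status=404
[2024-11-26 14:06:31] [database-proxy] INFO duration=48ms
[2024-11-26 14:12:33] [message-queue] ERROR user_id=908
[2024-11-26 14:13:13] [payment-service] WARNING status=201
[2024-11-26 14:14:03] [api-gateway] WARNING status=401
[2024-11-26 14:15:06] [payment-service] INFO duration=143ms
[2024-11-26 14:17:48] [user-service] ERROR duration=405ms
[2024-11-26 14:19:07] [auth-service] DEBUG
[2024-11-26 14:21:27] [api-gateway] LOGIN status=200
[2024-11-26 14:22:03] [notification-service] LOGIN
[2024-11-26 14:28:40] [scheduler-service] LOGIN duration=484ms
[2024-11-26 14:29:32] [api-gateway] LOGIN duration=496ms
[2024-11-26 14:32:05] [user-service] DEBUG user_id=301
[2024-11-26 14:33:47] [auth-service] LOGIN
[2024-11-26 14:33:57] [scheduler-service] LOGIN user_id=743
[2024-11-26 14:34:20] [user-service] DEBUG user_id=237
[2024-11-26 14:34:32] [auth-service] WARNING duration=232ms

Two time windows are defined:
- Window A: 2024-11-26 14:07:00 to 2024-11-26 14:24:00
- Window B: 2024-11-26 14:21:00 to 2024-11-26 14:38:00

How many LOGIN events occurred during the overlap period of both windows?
2

To find overlap events:

1. Window A: 2024-11-26 14:07:00 to 2024-11-26 14:24:00
2. Window B: 2024-11-26 14:21:00 to 2024-11-26 14:38:00
3. Overlap period: 2024-11-26 14:21:00 to 2024-11-26 14:24:00
4. Count LOGIN events in overlap: 2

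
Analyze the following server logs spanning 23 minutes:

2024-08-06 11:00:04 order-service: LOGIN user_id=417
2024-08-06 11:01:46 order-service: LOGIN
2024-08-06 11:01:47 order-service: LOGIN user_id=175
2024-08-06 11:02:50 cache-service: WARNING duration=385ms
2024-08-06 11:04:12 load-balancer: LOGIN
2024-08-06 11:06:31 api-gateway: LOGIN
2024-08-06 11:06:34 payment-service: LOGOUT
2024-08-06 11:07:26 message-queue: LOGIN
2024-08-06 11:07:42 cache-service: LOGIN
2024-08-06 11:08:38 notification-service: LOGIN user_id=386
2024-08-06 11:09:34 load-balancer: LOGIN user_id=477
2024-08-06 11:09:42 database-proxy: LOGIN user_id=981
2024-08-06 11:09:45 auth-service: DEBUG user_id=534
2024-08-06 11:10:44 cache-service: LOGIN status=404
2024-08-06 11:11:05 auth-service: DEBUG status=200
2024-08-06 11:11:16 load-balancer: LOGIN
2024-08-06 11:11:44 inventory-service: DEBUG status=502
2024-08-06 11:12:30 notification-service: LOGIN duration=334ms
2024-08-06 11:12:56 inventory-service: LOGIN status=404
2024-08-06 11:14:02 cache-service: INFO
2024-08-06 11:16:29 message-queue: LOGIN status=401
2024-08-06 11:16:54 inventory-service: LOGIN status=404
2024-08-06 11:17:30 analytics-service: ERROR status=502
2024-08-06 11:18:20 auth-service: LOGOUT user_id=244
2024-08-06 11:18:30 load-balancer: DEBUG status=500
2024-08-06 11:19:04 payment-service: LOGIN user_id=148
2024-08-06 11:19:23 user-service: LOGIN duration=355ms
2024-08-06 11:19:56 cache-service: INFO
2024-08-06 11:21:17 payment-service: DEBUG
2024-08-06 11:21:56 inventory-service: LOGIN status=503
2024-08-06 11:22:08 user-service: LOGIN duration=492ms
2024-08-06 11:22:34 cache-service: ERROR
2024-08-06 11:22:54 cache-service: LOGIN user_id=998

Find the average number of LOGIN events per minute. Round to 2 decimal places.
0.91

To calculate the rate:

1. Count total LOGIN events: 21
2. Total time period: 23 minutes
3. Rate = 21 / 23 = 0.91 events per minute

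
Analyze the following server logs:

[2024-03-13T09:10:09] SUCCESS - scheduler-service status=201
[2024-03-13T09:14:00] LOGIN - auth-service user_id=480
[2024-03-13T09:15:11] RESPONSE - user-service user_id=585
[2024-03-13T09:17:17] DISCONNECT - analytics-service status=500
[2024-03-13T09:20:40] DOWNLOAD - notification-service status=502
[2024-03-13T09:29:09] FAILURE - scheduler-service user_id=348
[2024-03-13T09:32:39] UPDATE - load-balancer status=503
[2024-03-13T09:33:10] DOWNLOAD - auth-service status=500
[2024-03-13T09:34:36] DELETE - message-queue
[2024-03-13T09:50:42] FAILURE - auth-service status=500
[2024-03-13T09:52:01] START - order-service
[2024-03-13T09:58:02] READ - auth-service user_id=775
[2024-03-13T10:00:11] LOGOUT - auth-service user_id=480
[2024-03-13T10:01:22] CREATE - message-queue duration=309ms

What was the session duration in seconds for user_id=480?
2771

To calculate session duration:

1. Find LOGIN event for user_id=480: 2024-03-13T09:14:00
2. Find LOGOUT event for user_id=480: 2024-03-13T10:00:11
3. Session duration: 2024-03-13T10:00:11 - 2024-03-13T09:14:00 = 2771 seconds (46 minutes)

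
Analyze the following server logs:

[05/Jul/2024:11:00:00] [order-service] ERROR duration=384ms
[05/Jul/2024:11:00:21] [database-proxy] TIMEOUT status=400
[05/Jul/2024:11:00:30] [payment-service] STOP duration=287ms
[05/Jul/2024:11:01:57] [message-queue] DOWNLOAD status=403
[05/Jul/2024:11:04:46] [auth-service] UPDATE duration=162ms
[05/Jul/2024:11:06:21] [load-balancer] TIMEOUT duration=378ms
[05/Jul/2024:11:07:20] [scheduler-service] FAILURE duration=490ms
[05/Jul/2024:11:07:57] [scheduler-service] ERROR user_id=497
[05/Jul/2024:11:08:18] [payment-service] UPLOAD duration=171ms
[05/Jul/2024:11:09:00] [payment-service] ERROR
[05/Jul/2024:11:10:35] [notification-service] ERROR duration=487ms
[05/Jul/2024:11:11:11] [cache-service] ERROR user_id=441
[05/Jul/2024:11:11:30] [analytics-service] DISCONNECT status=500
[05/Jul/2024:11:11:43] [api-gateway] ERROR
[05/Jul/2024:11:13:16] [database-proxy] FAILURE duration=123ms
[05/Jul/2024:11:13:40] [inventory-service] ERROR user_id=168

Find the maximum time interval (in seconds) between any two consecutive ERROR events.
477

To find the longest gap:

1. Extract all ERROR events in chronological order
2. Calculate time differences between consecutive events
3. Find the maximum difference
4. Longest gap: 477 seconds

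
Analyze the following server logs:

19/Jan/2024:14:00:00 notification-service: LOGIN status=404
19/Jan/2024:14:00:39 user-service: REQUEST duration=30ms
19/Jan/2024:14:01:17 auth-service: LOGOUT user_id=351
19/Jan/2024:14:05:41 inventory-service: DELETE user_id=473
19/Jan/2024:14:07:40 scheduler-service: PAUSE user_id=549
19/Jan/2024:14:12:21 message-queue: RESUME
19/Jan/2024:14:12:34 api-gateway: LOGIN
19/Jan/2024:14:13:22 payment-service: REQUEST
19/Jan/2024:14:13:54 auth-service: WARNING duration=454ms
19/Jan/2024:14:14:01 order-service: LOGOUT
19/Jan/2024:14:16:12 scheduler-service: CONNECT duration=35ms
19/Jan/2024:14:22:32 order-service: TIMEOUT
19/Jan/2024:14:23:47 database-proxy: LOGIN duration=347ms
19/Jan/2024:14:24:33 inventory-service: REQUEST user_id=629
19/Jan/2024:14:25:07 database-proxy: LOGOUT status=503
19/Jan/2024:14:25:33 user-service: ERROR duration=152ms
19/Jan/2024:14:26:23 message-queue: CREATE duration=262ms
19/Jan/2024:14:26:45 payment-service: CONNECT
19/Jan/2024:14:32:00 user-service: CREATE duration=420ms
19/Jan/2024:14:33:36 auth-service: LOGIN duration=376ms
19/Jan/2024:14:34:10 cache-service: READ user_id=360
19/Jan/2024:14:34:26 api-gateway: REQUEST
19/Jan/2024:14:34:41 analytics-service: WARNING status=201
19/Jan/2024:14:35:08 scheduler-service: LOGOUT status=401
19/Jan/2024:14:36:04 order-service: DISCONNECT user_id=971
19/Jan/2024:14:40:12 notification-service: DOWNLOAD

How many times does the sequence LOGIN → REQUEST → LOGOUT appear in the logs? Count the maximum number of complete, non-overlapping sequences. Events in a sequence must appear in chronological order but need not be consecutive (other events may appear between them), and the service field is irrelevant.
4

To count sequences:

1. Look for pattern: LOGIN → REQUEST → LOGOUT
2. Greedily scan the log in chronological order, matching each sequence element in turn (ignoring service)
3. Each time the full pattern completes, increment the count and restart matching from the next event
4. Complete non-overlapping sequences found: 4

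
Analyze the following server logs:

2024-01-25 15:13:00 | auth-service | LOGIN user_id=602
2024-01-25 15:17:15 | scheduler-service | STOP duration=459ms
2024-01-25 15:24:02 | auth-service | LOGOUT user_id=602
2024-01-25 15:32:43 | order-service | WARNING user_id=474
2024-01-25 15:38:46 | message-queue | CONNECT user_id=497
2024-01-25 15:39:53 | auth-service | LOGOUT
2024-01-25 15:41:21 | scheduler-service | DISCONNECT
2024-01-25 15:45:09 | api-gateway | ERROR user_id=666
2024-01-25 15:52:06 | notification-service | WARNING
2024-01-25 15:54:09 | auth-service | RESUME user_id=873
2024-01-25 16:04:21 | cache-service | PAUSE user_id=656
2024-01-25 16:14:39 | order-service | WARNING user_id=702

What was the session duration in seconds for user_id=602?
662

To calculate session duration:

1. Find LOGIN event for user_id=602: 2024-01-25 15:13:00
2. Find LOGOUT event for user_id=602: 2024-01-25 15:24:02
3. Session duration: 2024-01-25 15:24:02 - 2024-01-25 15:13:00 = 662 seconds (11 minutes)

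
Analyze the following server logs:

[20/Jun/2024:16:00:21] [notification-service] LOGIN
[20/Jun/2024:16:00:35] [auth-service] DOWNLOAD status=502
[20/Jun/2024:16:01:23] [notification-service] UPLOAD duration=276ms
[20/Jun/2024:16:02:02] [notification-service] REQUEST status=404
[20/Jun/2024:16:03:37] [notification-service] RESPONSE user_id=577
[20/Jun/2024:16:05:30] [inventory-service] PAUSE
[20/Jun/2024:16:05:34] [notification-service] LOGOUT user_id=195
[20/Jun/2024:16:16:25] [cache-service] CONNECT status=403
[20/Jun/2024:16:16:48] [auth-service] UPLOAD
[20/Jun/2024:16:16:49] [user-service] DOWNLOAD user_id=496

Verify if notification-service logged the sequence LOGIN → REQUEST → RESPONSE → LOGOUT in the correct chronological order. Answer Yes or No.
Yes

To verify sequence order:

1. Find all events in sequence LOGIN → REQUEST → RESPONSE → LOGOUT for notification-service
2. Extract their timestamps
3. Check if timestamps are in ascending order
4. Result: Yes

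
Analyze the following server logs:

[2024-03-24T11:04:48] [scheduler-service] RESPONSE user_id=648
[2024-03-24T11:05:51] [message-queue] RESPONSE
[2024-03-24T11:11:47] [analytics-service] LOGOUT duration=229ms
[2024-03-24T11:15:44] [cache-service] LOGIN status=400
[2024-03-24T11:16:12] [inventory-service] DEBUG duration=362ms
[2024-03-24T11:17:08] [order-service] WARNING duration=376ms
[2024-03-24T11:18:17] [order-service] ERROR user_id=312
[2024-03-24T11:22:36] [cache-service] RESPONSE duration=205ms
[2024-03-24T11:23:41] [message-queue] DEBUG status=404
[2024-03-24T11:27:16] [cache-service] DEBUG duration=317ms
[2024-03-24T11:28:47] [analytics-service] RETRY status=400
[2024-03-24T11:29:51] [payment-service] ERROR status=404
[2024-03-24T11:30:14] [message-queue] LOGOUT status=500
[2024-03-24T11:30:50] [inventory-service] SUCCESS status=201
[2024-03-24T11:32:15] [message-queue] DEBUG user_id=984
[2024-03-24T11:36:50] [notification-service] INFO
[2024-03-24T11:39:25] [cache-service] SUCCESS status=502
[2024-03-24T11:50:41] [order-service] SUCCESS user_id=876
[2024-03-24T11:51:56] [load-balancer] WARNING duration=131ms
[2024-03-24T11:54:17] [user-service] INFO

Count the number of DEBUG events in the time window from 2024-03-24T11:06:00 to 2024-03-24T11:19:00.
1

To count events in the time window:

1. Window boundaries: 2024-03-24T11:06:00 to 2024-03-24T11:19:00
2. Filter for DEBUG events within this window
3. Count matching events: 1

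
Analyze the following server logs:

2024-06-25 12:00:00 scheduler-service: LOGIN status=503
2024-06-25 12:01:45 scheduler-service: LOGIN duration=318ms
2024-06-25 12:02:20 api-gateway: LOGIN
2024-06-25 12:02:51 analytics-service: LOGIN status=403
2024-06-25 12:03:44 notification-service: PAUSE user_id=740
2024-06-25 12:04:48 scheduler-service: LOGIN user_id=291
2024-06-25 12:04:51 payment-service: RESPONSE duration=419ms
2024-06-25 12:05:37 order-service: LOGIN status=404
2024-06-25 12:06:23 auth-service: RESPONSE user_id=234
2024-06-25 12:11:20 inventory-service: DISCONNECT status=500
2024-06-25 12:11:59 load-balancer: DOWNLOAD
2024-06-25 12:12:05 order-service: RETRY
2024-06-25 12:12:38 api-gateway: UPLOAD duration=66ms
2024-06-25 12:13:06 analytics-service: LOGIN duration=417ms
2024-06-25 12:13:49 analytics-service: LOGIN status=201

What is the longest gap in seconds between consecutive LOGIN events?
449

To find the longest gap:

1. Extract all LOGIN events in chronological order
2. Calculate time differences between consecutive events
3. Find the maximum difference
4. Longest gap: 449 seconds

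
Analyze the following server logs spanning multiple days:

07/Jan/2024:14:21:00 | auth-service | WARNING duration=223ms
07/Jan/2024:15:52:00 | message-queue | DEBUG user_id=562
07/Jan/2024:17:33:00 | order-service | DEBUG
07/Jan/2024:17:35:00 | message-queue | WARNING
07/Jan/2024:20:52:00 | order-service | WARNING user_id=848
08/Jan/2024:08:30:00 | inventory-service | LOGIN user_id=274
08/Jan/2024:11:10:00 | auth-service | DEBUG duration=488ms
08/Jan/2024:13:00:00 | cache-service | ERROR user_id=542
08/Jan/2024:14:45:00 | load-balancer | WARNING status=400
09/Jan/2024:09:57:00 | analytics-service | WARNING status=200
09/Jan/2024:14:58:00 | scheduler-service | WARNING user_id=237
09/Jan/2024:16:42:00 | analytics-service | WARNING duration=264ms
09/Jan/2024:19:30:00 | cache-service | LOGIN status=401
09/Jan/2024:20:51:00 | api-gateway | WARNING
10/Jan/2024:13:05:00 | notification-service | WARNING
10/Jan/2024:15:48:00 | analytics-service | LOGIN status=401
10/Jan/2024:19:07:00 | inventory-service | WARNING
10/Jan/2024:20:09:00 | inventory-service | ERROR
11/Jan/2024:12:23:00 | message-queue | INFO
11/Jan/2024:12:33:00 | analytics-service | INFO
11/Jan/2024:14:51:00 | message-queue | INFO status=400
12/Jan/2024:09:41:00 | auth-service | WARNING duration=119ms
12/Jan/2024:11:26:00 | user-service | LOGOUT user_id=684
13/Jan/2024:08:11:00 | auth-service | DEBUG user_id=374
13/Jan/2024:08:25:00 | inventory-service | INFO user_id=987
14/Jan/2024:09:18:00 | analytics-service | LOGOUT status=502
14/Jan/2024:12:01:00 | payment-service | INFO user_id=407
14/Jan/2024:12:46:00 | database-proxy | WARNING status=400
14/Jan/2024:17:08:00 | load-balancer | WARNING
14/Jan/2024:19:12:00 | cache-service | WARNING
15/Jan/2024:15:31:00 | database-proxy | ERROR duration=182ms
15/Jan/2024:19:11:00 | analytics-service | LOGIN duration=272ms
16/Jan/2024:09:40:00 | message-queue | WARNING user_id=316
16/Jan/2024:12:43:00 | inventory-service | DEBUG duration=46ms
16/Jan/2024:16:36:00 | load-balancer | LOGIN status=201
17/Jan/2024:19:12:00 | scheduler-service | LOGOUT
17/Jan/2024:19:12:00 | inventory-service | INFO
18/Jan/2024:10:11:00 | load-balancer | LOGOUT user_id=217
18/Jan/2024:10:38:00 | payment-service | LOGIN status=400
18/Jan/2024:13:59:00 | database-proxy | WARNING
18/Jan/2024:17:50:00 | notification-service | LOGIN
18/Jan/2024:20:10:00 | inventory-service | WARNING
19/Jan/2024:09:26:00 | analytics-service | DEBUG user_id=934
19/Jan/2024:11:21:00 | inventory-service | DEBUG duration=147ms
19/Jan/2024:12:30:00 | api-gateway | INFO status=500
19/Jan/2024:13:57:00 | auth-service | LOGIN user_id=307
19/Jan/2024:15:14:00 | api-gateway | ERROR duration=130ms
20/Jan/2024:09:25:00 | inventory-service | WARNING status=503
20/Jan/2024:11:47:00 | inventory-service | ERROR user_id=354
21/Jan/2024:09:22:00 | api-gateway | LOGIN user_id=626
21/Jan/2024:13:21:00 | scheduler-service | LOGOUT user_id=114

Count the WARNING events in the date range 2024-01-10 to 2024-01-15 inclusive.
6

To filter by date range:

1. Date range: 2024-01-10 through 2024-01-15, both dates inclusive
2. Filter for WARNING events whose date falls in this range
3. Count matching events: 6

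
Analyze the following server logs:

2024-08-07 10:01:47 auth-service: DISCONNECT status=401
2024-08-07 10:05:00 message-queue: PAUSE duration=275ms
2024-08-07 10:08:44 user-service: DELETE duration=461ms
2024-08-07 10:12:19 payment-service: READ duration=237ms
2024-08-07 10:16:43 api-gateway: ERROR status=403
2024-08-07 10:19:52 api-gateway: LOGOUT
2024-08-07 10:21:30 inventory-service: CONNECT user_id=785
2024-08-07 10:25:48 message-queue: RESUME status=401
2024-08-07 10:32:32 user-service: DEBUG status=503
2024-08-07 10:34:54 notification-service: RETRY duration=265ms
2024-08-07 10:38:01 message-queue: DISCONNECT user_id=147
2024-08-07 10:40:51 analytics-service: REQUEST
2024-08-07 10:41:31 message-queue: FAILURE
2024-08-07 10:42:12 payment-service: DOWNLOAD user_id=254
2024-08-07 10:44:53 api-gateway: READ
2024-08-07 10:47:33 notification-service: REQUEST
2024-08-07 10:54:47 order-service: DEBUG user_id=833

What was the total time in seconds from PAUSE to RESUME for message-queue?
1248

To calculate state duration:

1. Find PAUSE event for message-queue: 2024-08-07 10:05:00
2. Find RESUME event for message-queue: 2024-08-07 10:25:48
3. Calculate duration: 2024-08-07 10:25:48 - 2024-08-07 10:05:00 = 1248 seconds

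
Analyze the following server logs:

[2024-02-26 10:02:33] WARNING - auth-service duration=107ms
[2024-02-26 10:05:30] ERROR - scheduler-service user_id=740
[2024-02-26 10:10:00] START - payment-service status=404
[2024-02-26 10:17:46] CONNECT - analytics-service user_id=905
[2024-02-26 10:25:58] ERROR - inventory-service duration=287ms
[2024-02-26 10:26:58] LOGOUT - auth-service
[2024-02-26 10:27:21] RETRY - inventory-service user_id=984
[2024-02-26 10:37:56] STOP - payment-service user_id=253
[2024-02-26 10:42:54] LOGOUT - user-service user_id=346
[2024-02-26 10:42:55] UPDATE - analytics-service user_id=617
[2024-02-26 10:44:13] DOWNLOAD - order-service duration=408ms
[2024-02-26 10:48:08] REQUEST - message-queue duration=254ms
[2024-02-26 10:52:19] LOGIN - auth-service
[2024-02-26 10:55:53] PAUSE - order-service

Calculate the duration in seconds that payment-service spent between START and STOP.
1676

To calculate state duration:

1. Find START event for payment-service: 2024-02-26 10:10:00
2. Find STOP event for payment-service: 2024-02-26 10:37:56
3. Calculate duration: 2024-02-26 10:37:56 - 2024-02-26 10:10:00 = 1676 seconds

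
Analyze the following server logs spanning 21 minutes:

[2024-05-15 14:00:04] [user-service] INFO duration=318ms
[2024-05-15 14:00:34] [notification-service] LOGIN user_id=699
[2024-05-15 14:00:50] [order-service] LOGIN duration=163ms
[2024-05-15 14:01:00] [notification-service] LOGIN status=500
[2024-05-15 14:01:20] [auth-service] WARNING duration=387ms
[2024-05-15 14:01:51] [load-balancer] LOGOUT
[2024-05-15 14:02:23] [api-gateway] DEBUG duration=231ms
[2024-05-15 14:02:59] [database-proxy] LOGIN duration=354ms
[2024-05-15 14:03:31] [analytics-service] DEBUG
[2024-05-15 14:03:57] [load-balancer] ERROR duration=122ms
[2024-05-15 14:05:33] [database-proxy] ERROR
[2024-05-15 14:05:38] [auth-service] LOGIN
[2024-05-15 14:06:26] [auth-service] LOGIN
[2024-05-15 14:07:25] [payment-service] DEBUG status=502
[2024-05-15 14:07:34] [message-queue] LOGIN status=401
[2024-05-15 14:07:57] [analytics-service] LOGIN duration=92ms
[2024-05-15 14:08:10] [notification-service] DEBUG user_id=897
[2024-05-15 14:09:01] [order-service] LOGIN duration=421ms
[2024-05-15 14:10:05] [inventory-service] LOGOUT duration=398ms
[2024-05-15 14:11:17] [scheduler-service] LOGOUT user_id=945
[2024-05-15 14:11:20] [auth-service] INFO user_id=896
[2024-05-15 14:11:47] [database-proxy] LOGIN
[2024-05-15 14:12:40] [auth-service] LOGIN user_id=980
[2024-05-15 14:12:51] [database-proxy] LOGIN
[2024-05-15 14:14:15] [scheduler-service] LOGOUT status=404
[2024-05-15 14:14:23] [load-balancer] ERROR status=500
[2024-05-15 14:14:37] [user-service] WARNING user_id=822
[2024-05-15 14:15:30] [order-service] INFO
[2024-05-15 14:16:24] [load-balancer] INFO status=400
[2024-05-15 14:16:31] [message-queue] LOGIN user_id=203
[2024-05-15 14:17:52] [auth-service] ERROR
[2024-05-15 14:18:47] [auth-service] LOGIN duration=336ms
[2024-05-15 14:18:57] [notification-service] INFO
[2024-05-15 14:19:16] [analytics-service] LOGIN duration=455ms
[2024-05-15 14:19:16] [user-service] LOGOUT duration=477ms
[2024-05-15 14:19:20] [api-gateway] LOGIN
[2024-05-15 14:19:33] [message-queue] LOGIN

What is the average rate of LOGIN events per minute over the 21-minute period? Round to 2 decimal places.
0.81

To calculate the rate:

1. Count total LOGIN events: 17
2. Total time period: 21 minutes
3. Rate = 17 / 21 = 0.81 events per minute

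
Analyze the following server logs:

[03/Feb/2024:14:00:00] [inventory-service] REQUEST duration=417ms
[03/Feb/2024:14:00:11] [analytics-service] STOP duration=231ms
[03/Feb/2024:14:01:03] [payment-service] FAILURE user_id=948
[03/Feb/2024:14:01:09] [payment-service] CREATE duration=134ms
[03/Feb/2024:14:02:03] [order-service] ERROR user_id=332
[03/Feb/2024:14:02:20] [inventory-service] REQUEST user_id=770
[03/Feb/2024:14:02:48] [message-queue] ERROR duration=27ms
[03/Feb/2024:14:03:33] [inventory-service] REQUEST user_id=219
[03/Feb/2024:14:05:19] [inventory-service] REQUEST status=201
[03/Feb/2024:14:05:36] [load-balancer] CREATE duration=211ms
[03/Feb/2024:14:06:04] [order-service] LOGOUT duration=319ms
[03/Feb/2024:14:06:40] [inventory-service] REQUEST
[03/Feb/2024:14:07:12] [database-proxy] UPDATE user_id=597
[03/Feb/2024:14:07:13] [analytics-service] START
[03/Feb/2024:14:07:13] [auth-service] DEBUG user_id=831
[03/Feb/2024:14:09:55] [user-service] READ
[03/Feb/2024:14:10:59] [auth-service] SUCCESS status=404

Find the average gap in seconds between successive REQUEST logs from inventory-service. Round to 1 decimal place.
100.0

To calculate average interval:

1. Find all REQUEST events for inventory-service in order
2. Calculate time gaps between consecutive events
3. Compute mean of gaps: 400 / 4 = 100.0 seconds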